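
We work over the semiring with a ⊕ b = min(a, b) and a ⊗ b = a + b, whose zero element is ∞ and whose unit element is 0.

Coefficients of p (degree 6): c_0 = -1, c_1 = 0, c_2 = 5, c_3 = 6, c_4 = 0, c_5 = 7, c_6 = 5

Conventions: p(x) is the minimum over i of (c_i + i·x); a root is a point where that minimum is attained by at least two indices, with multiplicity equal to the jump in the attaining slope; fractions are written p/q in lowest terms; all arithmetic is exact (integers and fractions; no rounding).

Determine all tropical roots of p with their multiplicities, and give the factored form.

hull edge (i=0, c=-1) to (i=4, c=0): slope 1/4, span 4
hull edge (i=4, c=0) to (i=6, c=5): slope 5/2, span 2
Factored form: p(x) = 5 ⊗ (x ⊕ (-5/2)) ⊗ (x ⊕ (-5/2)) ⊗ (x ⊕ (-1/4)) ⊗ (x ⊕ (-1/4)) ⊗ (x ⊕ (-1/4)) ⊗ (x ⊕ (-1/4))
Answer: roots = -5/2 (mult 2), -1/4 (mult 4)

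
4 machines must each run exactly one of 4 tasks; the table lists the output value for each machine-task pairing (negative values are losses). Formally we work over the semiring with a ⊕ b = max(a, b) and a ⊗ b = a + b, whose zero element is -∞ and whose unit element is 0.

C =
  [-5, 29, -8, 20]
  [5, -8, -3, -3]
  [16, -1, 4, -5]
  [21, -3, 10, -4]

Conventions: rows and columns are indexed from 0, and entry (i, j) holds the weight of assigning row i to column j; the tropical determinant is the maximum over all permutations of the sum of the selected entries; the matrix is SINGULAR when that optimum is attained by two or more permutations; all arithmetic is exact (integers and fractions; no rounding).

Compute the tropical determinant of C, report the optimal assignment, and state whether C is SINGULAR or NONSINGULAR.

σ = (0, 1, 2, 3): (-5) + (-8) + 4 + (-4) = -13
σ = (0, 1, 3, 2): (-5) + (-8) + (-5) + 10 = -8
σ = (0, 2, 1, 3): (-5) + (-3) + (-1) + (-4) = -13
σ = (0, 2, 3, 1): (-5) + (-3) + (-5) + (-3) = -16
σ = (0, 3, 1, 2): (-5) + (-3) + (-1) + 10 = 1
σ = (0, 3, 2, 1): (-5) + (-3) + 4 + (-3) = -7
σ = (1, 0, 2, 3): 29 + 5 + 4 + (-4) = 34
σ = (1, 0, 3, 2): 29 + 5 + (-5) + 10 = 39
σ = (1, 2, 0, 3): 29 + (-3) + 16 + (-4) = 38
σ = (1, 2, 3, 0): 29 + (-3) + (-5) + 21 = 42
σ = (1, 3, 0, 2): 29 + (-3) + 16 + 10 = 52
σ = (1, 3, 2, 0): 29 + (-3) + 4 + 21 = 51
σ = (2, 0, 1, 3): (-8) + 5 + (-1) + (-4) = -8
σ = (2, 0, 3, 1): (-8) + 5 + (-5) + (-3) = -11
σ = (2, 1, 0, 3): (-8) + (-8) + 16 + (-4) = -4
σ = (2, 1, 3, 0): (-8) + (-8) + (-5) + 21 = 0
σ = (2, 3, 0, 1): (-8) + (-3) + 16 + (-3) = 2
σ = (2, 3, 1, 0): (-8) + (-3) + (-1) + 21 = 9
σ = (3, 0, 1, 2): 20 + 5 + (-1) + 10 = 34
σ = (3, 0, 2, 1): 20 + 5 + 4 + (-3) = 26
σ = (3, 1, 0, 2): 20 + (-8) + 16 + 10 = 38
σ = (3, 1, 2, 0): 20 + (-8) + 4 + 21 = 37
σ = (3, 2, 0, 1): 20 + (-3) + 16 + (-3) = 30
σ = (3, 2, 1, 0): 20 + (-3) + (-1) + 21 = 37
Optimal value attained by: σ = (1, 3, 0, 2).
Answer: det⊕(C) = 52; verdict: NONSINGULAR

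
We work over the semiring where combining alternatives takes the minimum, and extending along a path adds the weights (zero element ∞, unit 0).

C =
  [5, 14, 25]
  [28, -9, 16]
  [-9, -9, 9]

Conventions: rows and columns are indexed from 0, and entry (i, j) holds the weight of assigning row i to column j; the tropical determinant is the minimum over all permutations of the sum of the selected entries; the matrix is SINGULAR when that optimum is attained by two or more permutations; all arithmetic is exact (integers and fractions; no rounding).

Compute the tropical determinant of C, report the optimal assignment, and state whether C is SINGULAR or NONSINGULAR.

σ = (0, 1, 2): 5 + (-9) + 9 = 5
σ = (0, 2, 1): 5 + 16 + (-9) = 12
σ = (1, 0, 2): 14 + 28 + 9 = 51
σ = (1, 2, 0): 14 + 16 + (-9) = 21
σ = (2, 0, 1): 25 + 28 + (-9) = 44
σ = (2, 1, 0): 25 + (-9) + (-9) = 7
Optimal value attained by: σ = (0, 1, 2).
Answer: det⊕(C) = 5; verdict: NONSINGULAR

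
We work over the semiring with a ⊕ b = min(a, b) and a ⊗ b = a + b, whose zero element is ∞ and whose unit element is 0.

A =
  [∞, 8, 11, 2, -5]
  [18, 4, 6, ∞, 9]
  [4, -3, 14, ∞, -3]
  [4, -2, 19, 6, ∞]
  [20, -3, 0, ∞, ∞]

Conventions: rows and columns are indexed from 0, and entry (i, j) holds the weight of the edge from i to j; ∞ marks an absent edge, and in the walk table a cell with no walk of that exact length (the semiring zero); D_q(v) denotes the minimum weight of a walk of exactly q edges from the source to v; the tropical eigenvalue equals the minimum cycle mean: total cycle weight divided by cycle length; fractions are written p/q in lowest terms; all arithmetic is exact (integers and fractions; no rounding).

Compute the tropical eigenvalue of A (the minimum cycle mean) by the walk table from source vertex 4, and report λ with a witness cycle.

q=0: [∞, ∞, ∞, ∞, 0]
q=1: [20, -3, 0, ∞, ∞]
q=2: [4, -3, 3, 22, -3]
q=3: [7, -6, -3, 6, -1]
q=4: [1, -6, -1, 9, -6]
q=5: [3, -9, -6, 3, -4]
Optimal cycle mean attained by: cycle 2->4->2, total (-3) + 0, length 2.
Answer: λ = -3/2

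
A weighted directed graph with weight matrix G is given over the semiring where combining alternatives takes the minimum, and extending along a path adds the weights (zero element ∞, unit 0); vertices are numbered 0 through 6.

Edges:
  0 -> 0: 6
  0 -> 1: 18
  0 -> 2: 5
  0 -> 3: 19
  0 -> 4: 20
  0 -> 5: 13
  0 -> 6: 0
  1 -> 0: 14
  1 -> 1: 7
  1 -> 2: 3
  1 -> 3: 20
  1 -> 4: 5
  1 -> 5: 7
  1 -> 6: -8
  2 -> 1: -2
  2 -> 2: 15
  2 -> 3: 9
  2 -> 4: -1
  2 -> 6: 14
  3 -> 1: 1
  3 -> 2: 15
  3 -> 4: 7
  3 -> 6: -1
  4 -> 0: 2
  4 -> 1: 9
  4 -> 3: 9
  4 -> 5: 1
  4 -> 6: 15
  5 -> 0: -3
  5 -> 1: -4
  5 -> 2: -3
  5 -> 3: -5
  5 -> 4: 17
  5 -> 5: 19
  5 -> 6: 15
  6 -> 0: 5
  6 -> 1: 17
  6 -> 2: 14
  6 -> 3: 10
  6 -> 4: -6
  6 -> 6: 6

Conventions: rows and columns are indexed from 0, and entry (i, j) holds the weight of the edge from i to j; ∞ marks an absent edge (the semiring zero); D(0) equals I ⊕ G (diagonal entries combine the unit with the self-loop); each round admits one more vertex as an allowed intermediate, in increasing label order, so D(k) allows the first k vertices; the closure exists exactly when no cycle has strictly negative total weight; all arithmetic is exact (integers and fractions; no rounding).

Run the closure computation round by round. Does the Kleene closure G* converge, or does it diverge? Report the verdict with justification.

D(0):
  [0, 18, 5, 19, 20, 13, 0]
  [14, 0, 3, 20, 5, 7, -8]
  [∞, -2, 0, 9, -1, ∞, 14]
  [∞, 1, 15, 0, 7, ∞, -1]
  [2, 9, ∞, 9, 0, 1, 15]
  [-3, -4, -3, -5, 17, 0, 15]
  [5, 17, 14, 10, -6, ∞, 0]
D(1):
  [0, 18, 5, 19, 20, 13, 0]
  [14, 0, 3, 20, 5, 7, -8]
  [∞, -2, 0, 9, -1, ∞, 14]
  [∞, 1, 15, 0, 7, ∞, -1]
  [2, 9, 7, 9, 0, 1, 2]
  [-3, -4, -3, -5, 17, 0, -3]
  [5, 17, 10, 10, -6, 18, 0]
D(2):
  [0, 18, 5, 19, 20, 13, 0]
  [14, 0, 3, 20, 5, 7, -8]
  [12, -2, 0, 9, -1, 5, -10]
  [15, 1, 4, 0, 6, 8, -7]
  [2, 9, 7, 9, 0, 1, 1]
  [-3, -4, -3, -5, 1, 0, -12]
  [5, 17, 10, 10, -6, 18, 0]
D(3):
  [0, 3, 5, 14, 4, 10, -5]
  [14, 0, 3, 12, 2, 7, -8]
  [12, -2, 0, 9, -1, 5, -10]
  [15, 1, 4, 0, 3, 8, -7]
  [2, 5, 7, 9, 0, 1, -3]
  [-3, -5, -3, -5, -4, 0, -13]
  [5, 8, 10, 10, -6, 15, 0]
D(4):
  [0, 3, 5, 14, 4, 10, -5]
  [14, 0, 3, 12, 2, 7, -8]
  [12, -2, 0, 9, -1, 5, -10]
  [15, 1, 4, 0, 3, 8, -7]
  [2, 5, 7, 9, 0, 1, -3]
  [-3, -5, -3, -5, -4, 0, -13]
  [5, 8, 10, 10, -6, 15, 0]
Detection: at round 5, diagonal entry (5, 5) turns strictly negative.
Key observation: the cycle 5->1->2->4->5 has total weight (-4) + 3 + (-1) + 1, which is strictly negative.
Answer: DIVERGES — negative cycle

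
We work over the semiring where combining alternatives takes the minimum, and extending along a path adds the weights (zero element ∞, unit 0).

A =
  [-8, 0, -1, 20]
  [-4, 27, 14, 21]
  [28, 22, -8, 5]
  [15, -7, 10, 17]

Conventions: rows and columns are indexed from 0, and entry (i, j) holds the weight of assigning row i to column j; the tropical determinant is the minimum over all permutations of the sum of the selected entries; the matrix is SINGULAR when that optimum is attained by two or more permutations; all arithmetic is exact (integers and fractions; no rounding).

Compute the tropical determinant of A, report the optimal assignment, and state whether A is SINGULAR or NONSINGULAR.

σ = (0, 1, 2, 3): (-8) + 27 + (-8) + 17 = 28
σ = (0, 1, 3, 2): (-8) + 27 + 5 + 10 = 34
σ = (0, 2, 1, 3): (-8) + 14 + 22 + 17 = 45
σ = (0, 2, 3, 1): (-8) + 14 + 5 + (-7) = 4
σ = (0, 3, 1, 2): (-8) + 21 + 22 + 10 = 45
σ = (0, 3, 2, 1): (-8) + 21 + (-8) + (-7) = -2
σ = (1, 0, 2, 3): 0 + (-4) + (-8) + 17 = 5
σ = (1, 0, 3, 2): 0 + (-4) + 5 + 10 = 11
σ = (1, 2, 0, 3): 0 + 14 + 28 + 17 = 59
σ = (1, 2, 3, 0): 0 + 14 + 5 + 15 = 34
σ = (1, 3, 0, 2): 0 + 21 + 28 + 10 = 59
σ = (1, 3, 2, 0): 0 + 21 + (-8) + 15 = 28
σ = (2, 0, 1, 3): (-1) + (-4) + 22 + 17 = 34
σ = (2, 0, 3, 1): (-1) + (-4) + 5 + (-7) = -7
σ = (2, 1, 0, 3): (-1) + 27 + 28 + 17 = 71
σ = (2, 1, 3, 0): (-1) + 27 + 5 + 15 = 46
σ = (2, 3, 0, 1): (-1) + 21 + 28 + (-7) = 41
σ = (2, 3, 1, 0): (-1) + 21 + 22 + 15 = 57
σ = (3, 0, 1, 2): 20 + (-4) + 22 + 10 = 48
σ = (3, 0, 2, 1): 20 + (-4) + (-8) + (-7) = 1
σ = (3, 1, 0, 2): 20 + 27 + 28 + 10 = 85
σ = (3, 1, 2, 0): 20 + 27 + (-8) + 15 = 54
σ = (3, 2, 0, 1): 20 + 14 + 28 + (-7) = 55
σ = (3, 2, 1, 0): 20 + 14 + 22 + 15 = 71
Optimal value attained by: σ = (2, 0, 3, 1).
Answer: det⊕(A) = -7; verdict: NONSINGULAR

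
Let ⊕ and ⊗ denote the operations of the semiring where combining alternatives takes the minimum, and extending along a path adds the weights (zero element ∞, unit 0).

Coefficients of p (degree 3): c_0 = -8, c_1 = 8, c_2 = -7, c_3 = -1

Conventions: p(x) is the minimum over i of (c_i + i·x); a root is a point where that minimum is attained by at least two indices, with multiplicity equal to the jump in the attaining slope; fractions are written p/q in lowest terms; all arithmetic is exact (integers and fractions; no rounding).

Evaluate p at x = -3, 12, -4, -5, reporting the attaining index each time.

p(-3) = min(-8+0·(-3)=-8, 8+1·(-3)=5, -7+2·(-3)=-13, -1+3·(-3)=-10) = -13 (attained by i=2)
p(12) = min(-8+0·12=-8, 8+1·12=20, -7+2·12=17, -1+3·12=35) = -8 (attained by i=0)
p(-4) = min(-8+0·(-4)=-8, 8+1·(-4)=4, -7+2·(-4)=-15, -1+3·(-4)=-13) = -15 (attained by i=2)
p(-5) = min(-8+0·(-5)=-8, 8+1·(-5)=3, -7+2·(-5)=-17, -1+3·(-5)=-16) = -17 (attained by i=2)
Answer: p(-3) = -13; p(12) = -8; p(-4) = -15; p(-5) = -17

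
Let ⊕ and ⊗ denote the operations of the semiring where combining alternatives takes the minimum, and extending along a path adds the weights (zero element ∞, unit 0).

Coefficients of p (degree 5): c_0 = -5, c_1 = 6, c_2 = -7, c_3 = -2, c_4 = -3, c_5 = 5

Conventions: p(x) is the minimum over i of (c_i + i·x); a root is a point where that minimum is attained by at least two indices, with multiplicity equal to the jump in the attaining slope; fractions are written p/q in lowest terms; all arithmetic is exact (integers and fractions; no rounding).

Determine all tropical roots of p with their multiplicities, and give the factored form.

hull edge (i=0, c=-5) to (i=2, c=-7): slope -1, span 2
hull edge (i=2, c=-7) to (i=4, c=-3): slope 2, span 2
hull edge (i=4, c=-3) to (i=5, c=5): slope 8, span 1
Factored form: p(x) = 5 ⊗ (x ⊕ (-8)) ⊗ (x ⊕ (-2)) ⊗ (x ⊕ (-2)) ⊗ (x ⊕ 1) ⊗ (x ⊕ 1)
Answer: roots = -8 (mult 1), -2 (mult 2), 1 (mult 2)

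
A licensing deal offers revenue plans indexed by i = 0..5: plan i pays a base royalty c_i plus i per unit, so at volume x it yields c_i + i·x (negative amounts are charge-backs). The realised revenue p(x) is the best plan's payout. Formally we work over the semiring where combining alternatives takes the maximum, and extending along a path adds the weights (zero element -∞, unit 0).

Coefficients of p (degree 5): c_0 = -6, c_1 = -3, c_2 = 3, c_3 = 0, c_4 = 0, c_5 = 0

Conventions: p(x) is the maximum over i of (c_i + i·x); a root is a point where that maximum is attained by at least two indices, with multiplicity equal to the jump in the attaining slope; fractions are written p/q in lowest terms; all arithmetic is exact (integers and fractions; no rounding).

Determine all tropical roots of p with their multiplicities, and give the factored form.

hull edge (i=0, c=-6) to (i=2, c=3): slope 9/2, span 2
hull edge (i=2, c=3) to (i=5, c=0): slope -1, span 3
Factored form: p(x) = 0 ⊗ (x ⊕ (-9/2)) ⊗ (x ⊕ (-9/2)) ⊗ (x ⊕ 1) ⊗ (x ⊕ 1) ⊗ (x ⊕ 1)
Answer: roots = -9/2 (mult 2), 1 (mult 3)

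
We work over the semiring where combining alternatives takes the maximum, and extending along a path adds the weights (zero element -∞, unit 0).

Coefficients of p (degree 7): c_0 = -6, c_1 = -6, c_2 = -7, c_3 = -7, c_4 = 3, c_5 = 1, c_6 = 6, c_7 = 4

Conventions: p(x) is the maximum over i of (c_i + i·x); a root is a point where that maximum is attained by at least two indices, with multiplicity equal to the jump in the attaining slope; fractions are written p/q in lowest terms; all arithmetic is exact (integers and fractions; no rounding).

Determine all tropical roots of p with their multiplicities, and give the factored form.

hull edge (i=0, c=-6) to (i=4, c=3): slope 9/4, span 4
hull edge (i=4, c=3) to (i=6, c=6): slope 3/2, span 2
hull edge (i=6, c=6) to (i=7, c=4): slope -2, span 1
Factored form: p(x) = 4 ⊗ (x ⊕ (-9/4)) ⊗ (x ⊕ (-9/4)) ⊗ (x ⊕ (-9/4)) ⊗ (x ⊕ (-9/4)) ⊗ (x ⊕ (-3/2)) ⊗ (x ⊕ (-3/2)) ⊗ (x ⊕ 2)
Answer: roots = -9/4 (mult 4), -3/2 (mult 2), 2 (mult 1)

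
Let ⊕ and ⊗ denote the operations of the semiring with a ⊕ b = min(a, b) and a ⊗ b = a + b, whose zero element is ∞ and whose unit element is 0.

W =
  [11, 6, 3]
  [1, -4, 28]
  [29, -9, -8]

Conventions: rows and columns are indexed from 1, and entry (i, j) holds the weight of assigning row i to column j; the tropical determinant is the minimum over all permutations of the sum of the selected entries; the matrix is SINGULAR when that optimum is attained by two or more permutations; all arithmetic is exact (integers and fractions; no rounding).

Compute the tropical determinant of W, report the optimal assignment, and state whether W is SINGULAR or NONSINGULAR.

σ = (1, 2, 3): 11 + (-4) + (-8) = -1
σ = (1, 3, 2): 11 + 28 + (-9) = 30
σ = (2, 1, 3): 6 + 1 + (-8) = -1
σ = (2, 3, 1): 6 + 28 + 29 = 63
σ = (3, 1, 2): 3 + 1 + (-9) = -5
σ = (3, 2, 1): 3 + (-4) + 29 = 28
Optimal value attained by: σ = (3, 1, 2).
Answer: det⊕(W) = -5; verdict: NONSINGULAR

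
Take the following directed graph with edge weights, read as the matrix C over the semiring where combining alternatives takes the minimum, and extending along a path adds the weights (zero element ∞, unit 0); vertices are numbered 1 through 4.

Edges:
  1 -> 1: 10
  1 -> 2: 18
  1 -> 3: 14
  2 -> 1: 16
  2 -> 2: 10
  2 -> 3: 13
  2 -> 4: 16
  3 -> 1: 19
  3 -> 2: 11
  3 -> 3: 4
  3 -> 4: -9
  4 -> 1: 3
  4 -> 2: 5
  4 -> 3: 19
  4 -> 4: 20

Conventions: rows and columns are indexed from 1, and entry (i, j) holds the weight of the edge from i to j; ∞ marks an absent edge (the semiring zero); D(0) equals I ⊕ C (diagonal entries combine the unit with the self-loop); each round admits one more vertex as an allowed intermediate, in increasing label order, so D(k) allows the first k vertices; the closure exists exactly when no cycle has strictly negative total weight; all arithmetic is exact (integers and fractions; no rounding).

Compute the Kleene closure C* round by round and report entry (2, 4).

D(0):
  [0, 18, 14, ∞]
  [16, 0, 13, 16]
  [19, 11, 0, -9]
  [3, 5, 19, 0]
D(1):
  [0, 18, 14, ∞]
  [16, 0, 13, 16]
  [19, 11, 0, -9]
  [3, 5, 17, 0]
D(2):
  [0, 18, 14, 34]
  [16, 0, 13, 16]
  [19, 11, 0, -9]
  [3, 5, 17, 0]
D(3):
  [0, 18, 14, 5]
  [16, 0, 13, 4]
  [19, 11, 0, -9]
  [3, 5, 17, 0]
D(4):
  [0, 10, 14, 5]
  [7, 0, 13, 4]
  [-6, -4, 0, -9]
  [3, 5, 17, 0]
Answer: C*[2][4] = 4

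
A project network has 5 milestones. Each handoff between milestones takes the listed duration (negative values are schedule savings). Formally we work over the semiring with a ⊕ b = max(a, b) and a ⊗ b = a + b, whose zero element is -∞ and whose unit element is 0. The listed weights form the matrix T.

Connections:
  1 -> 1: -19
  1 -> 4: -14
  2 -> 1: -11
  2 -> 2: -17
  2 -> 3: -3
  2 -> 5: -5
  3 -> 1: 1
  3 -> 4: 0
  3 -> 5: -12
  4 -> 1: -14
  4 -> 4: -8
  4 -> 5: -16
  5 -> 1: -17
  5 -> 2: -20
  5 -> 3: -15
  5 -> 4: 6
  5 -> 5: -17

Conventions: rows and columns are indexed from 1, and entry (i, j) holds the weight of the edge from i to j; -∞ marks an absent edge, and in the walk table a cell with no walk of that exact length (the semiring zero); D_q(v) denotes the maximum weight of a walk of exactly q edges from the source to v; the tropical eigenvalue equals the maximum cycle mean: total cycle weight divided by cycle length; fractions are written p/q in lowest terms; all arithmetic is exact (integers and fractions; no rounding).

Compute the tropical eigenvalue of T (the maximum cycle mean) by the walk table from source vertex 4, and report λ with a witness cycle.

q=0: [-∞, -∞, -∞, 0, -∞]
q=1: [-14, -∞, -∞, -8, -16]
q=2: [-22, -36, -31, -10, -24]
q=3: [-24, -44, -39, -18, -26]
q=4: [-32, -46, -41, -20, -34]
q=5: [-34, -54, -49, -28, -36]
Optimal cycle mean attained by: cycle 4->5->4, total (-16) + 6, length 2.
Answer: λ = -5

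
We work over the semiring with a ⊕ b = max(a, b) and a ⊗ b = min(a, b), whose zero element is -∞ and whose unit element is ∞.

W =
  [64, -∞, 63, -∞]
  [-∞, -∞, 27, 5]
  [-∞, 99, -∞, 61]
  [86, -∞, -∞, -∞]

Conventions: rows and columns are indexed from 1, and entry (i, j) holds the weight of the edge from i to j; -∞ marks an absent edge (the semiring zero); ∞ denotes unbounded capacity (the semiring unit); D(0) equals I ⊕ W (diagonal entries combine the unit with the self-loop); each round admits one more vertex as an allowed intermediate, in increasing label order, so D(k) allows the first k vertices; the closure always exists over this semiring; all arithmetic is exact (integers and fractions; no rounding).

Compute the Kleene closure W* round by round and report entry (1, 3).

D(0):
  [∞, -∞, 63, -∞]
  [-∞, ∞, 27, 5]
  [-∞, 99, ∞, 61]
  [86, -∞, -∞, ∞]
D(1):
  [∞, -∞, 63, -∞]
  [-∞, ∞, 27, 5]
  [-∞, 99, ∞, 61]
  [86, -∞, 63, ∞]
D(2):
  [∞, -∞, 63, -∞]
  [-∞, ∞, 27, 5]
  [-∞, 99, ∞, 61]
  [86, -∞, 63, ∞]
D(3):
  [∞, 63, 63, 61]
  [-∞, ∞, 27, 27]
  [-∞, 99, ∞, 61]
  [86, 63, 63, ∞]
D(4):
  [∞, 63, 63, 61]
  [27, ∞, 27, 27]
  [61, 99, ∞, 61]
  [86, 63, 63, ∞]
Answer: W*[1][3] = 63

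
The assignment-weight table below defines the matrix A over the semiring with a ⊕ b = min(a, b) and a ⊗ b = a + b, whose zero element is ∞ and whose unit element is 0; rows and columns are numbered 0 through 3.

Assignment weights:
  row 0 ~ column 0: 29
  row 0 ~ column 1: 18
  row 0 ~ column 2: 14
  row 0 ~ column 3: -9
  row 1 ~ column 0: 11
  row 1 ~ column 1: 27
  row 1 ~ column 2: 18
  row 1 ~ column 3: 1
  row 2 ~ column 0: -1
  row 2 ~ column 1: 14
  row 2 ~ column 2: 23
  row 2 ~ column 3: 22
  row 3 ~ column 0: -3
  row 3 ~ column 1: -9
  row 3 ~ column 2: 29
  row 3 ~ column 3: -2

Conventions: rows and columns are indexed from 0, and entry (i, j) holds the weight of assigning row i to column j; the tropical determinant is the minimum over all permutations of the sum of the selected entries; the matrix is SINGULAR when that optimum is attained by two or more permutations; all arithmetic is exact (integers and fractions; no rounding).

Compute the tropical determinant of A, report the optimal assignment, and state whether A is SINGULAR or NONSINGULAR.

σ = (0, 1, 2, 3): 29 + 27 + 23 + (-2) = 77
σ = (0, 1, 3, 2): 29 + 27 + 22 + 29 = 107
σ = (0, 2, 1, 3): 29 + 18 + 14 + (-2) = 59
σ = (0, 2, 3, 1): 29 + 18 + 22 + (-9) = 60
σ = (0, 3, 1, 2): 29 + 1 + 14 + 29 = 73
σ = (0, 3, 2, 1): 29 + 1 + 23 + (-9) = 44
σ = (1, 0, 2, 3): 18 + 11 + 23 + (-2) = 50
σ = (1, 0, 3, 2): 18 + 11 + 22 + 29 = 80
σ = (1, 2, 0, 3): 18 + 18 + (-1) + (-2) = 33
σ = (1, 2, 3, 0): 18 + 18 + 22 + (-3) = 55
σ = (1, 3, 0, 2): 18 + 1 + (-1) + 29 = 47
σ = (1, 3, 2, 0): 18 + 1 + 23 + (-3) = 39
σ = (2, 0, 1, 3): 14 + 11 + 14 + (-2) = 37
σ = (2, 0, 3, 1): 14 + 11 + 22 + (-9) = 38
σ = (2, 1, 0, 3): 14 + 27 + (-1) + (-2) = 38
σ = (2, 1, 3, 0): 14 + 27 + 22 + (-3) = 60
σ = (2, 3, 0, 1): 14 + 1 + (-1) + (-9) = 5
σ = (2, 3, 1, 0): 14 + 1 + 14 + (-3) = 26
σ = (3, 0, 1, 2): (-9) + 11 + 14 + 29 = 45
σ = (3, 0, 2, 1): (-9) + 11 + 23 + (-9) = 16
σ = (3, 1, 0, 2): (-9) + 27 + (-1) + 29 = 46
σ = (3, 1, 2, 0): (-9) + 27 + 23 + (-3) = 38
σ = (3, 2, 0, 1): (-9) + 18 + (-1) + (-9) = -1
σ = (3, 2, 1, 0): (-9) + 18 + 14 + (-3) = 20
Optimal value attained by: σ = (3, 2, 0, 1).
Answer: det⊕(A) = -1; verdict: NONSINGULAR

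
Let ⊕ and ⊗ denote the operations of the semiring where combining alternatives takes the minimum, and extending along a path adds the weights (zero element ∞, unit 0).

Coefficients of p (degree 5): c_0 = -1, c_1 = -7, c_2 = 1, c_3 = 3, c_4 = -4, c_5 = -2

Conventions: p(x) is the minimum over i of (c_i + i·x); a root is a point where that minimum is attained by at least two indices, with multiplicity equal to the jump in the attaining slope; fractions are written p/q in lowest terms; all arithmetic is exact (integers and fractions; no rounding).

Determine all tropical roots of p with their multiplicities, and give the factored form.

hull edge (i=0, c=-1) to (i=1, c=-7): slope -6, span 1
hull edge (i=1, c=-7) to (i=4, c=-4): slope 1, span 3
hull edge (i=4, c=-4) to (i=5, c=-2): slope 2, span 1
Factored form: p(x) = -2 ⊗ (x ⊕ (-2)) ⊗ (x ⊕ (-1)) ⊗ (x ⊕ (-1)) ⊗ (x ⊕ (-1)) ⊗ (x ⊕ 6)
Answer: roots = -2 (mult 1), -1 (mult 3), 6 (mult 1)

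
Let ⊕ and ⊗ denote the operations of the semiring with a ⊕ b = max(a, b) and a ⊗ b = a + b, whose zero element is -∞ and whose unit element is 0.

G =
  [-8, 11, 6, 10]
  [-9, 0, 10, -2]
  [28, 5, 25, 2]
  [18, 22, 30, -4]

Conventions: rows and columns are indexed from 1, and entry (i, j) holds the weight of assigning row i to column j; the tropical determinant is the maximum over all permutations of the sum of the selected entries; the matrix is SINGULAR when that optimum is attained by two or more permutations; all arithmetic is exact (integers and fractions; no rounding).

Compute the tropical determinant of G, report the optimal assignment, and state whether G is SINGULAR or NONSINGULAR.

σ = (1, 2, 3, 4): (-8) + 0 + 25 + (-4) = 13
σ = (1, 2, 4, 3): (-8) + 0 + 2 + 30 = 24
σ = (1, 3, 2, 4): (-8) + 10 + 5 + (-4) = 3
σ = (1, 3, 4, 2): (-8) + 10 + 2 + 22 = 26
σ = (1, 4, 2, 3): (-8) + (-2) + 5 + 30 = 25
σ = (1, 4, 3, 2): (-8) + (-2) + 25 + 22 = 37
σ = (2, 1, 3, 4): 11 + (-9) + 25 + (-4) = 23
σ = (2, 1, 4, 3): 11 + (-9) + 2 + 30 = 34
σ = (2, 3, 1, 4): 11 + 10 + 28 + (-4) = 45
σ = (2, 3, 4, 1): 11 + 10 + 2 + 18 = 41
σ = (2, 4, 1, 3): 11 + (-2) + 28 + 30 = 67
σ = (2, 4, 3, 1): 11 + (-2) + 25 + 18 = 52
σ = (3, 1, 2, 4): 6 + (-9) + 5 + (-4) = -2
σ = (3, 1, 4, 2): 6 + (-9) + 2 + 22 = 21
σ = (3, 2, 1, 4): 6 + 0 + 28 + (-4) = 30
σ = (3, 2, 4, 1): 6 + 0 + 2 + 18 = 26
σ = (3, 4, 1, 2): 6 + (-2) + 28 + 22 = 54
σ = (3, 4, 2, 1): 6 + (-2) + 5 + 18 = 27
σ = (4, 1, 2, 3): 10 + (-9) + 5 + 30 = 36
σ = (4, 1, 3, 2): 10 + (-9) + 25 + 22 = 48
σ = (4, 2, 1, 3): 10 + 0 + 28 + 30 = 68
σ = (4, 2, 3, 1): 10 + 0 + 25 + 18 = 53
σ = (4, 3, 1, 2): 10 + 10 + 28 + 22 = 70
σ = (4, 3, 2, 1): 10 + 10 + 5 + 18 = 43
Optimal value attained by: σ = (4, 3, 1, 2).
Answer: det⊕(G) = 70; verdict: NONSINGULAR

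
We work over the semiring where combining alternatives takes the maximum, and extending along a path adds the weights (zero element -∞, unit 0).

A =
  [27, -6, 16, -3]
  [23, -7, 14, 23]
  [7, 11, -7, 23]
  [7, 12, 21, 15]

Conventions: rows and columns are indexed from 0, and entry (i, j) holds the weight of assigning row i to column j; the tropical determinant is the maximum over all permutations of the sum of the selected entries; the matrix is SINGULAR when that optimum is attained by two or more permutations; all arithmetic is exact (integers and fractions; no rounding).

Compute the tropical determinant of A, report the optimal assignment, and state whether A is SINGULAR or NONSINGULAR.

σ = (0, 1, 2, 3): 27 + (-7) + (-7) + 15 = 28
σ = (0, 1, 3, 2): 27 + (-7) + 23 + 21 = 64
σ = (0, 2, 1, 3): 27 + 14 + 11 + 15 = 67
σ = (0, 2, 3, 1): 27 + 14 + 23 + 12 = 76
σ = (0, 3, 1, 2): 27 + 23 + 11 + 21 = 82
σ = (0, 3, 2, 1): 27 + 23 + (-7) + 12 = 55
σ = (1, 0, 2, 3): (-6) + 23 + (-7) + 15 = 25
σ = (1, 0, 3, 2): (-6) + 23 + 23 + 21 = 61
σ = (1, 2, 0, 3): (-6) + 14 + 7 + 15 = 30
σ = (1, 2, 3, 0): (-6) + 14 + 23 + 7 = 38
σ = (1, 3, 0, 2): (-6) + 23 + 7 + 21 = 45
σ = (1, 3, 2, 0): (-6) + 23 + (-7) + 7 = 17
σ = (2, 0, 1, 3): 16 + 23 + 11 + 15 = 65
σ = (2, 0, 3, 1): 16 + 23 + 23 + 12 = 74
σ = (2, 1, 0, 3): 16 + (-7) + 7 + 15 = 31
σ = (2, 1, 3, 0): 16 + (-7) + 23 + 7 = 39
σ = (2, 3, 0, 1): 16 + 23 + 7 + 12 = 58
σ = (2, 3, 1, 0): 16 + 23 + 11 + 7 = 57
σ = (3, 0, 1, 2): (-3) + 23 + 11 + 21 = 52
σ = (3, 0, 2, 1): (-3) + 23 + (-7) + 12 = 25
σ = (3, 1, 0, 2): (-3) + (-7) + 7 + 21 = 18
σ = (3, 1, 2, 0): (-3) + (-7) + (-7) + 7 = -10
σ = (3, 2, 0, 1): (-3) + 14 + 7 + 12 = 30
σ = (3, 2, 1, 0): (-3) + 14 + 11 + 7 = 29
Optimal value attained by: σ = (0, 3, 1, 2).
Answer: det⊕(A) = 82; verdict: NONSINGULAR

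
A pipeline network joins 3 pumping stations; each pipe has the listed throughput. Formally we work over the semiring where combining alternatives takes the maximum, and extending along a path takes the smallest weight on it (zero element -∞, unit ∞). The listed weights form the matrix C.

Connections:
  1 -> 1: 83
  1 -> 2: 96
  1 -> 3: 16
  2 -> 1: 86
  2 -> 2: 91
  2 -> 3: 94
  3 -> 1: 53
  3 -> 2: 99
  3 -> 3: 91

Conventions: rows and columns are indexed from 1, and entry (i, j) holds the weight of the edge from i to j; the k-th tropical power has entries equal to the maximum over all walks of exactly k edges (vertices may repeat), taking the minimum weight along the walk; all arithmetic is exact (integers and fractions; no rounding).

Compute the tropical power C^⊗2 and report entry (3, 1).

C^⊗2:
  [86, 91, 94]
  [86, 94, 91]
  [86, 91, 94]
Key observation: the optimum is the walk 3->2->1, with weight 99 min 86 = 86.
Optimal value attained by: walk 3->2->1.
Answer: (C^⊗2)[3][1] = 86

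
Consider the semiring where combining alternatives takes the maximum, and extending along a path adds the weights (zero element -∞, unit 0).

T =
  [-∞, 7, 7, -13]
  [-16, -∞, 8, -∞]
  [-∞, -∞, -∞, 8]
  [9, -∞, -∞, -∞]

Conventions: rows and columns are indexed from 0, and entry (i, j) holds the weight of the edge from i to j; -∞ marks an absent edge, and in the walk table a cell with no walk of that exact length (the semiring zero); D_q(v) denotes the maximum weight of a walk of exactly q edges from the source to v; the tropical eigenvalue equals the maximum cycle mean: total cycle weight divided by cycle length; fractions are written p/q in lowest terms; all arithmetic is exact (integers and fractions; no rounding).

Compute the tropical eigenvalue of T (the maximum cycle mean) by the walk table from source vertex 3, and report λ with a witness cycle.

q=0: [-∞, -∞, -∞, 0]
q=1: [9, -∞, -∞, -∞]
q=2: [-∞, 16, 16, -4]
q=3: [5, -∞, 24, 24]
q=4: [33, 12, 12, 32]
Optimal cycle mean attained by: cycle 0->1->2->3->0, total 7 + 8 + 8 + 9, length 4.
Answer: λ = 8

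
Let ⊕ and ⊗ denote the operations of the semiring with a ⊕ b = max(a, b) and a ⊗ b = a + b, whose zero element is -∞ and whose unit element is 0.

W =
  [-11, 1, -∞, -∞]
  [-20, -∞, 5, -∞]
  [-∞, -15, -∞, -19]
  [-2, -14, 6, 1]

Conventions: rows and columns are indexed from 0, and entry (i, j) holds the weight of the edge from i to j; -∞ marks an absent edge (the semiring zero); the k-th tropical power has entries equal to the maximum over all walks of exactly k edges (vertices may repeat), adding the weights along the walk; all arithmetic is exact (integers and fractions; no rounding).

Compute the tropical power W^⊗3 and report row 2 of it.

W^⊗2:
  [-19, -10, 6, -∞]
  [-31, -10, -∞, -14]
  [-21, -33, -10, -18]
  [-1, -1, 7, 2]
W^⊗3:
  [-30, -9, -5, -13]
  [-16, -28, -5, -13]
  [-20, -20, -12, -17]
  [0, 0, 8, 3]
Answer: row 2 of W^⊗3 = [-20, -20, -12, -17]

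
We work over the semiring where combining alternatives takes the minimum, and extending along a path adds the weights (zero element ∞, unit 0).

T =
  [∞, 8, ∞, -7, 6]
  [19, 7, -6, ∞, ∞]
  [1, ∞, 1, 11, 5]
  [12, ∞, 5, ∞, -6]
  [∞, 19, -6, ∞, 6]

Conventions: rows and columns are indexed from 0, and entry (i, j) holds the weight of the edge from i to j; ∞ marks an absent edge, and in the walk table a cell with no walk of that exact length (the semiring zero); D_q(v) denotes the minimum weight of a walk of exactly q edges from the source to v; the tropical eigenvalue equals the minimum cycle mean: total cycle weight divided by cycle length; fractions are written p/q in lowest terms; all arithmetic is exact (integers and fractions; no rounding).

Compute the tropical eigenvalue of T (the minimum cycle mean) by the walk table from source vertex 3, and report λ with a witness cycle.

q=0: [∞, ∞, ∞, 0, ∞]
q=1: [12, ∞, 5, ∞, -6]
q=2: [6, 13, -12, 5, 0]
q=3: [-11, 14, -11, -1, -7]
q=4: [-10, -3, -13, -18, -7]
q=5: [-12, -2, -13, -17, -24]
Optimal cycle mean attained by: cycle 0->3->4->2->0, total (-7) + (-6) + (-6) + 1, length 4.
Answer: λ = -9/2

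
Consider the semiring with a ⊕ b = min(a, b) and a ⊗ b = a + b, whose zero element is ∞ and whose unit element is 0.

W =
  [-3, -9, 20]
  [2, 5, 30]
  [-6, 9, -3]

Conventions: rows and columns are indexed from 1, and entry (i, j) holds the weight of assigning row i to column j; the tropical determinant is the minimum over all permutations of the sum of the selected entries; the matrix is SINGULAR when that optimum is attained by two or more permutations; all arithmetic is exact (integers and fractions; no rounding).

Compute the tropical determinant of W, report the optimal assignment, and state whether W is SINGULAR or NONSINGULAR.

σ = (1, 2, 3): (-3) + 5 + (-3) = -1
σ = (1, 3, 2): (-3) + 30 + 9 = 36
σ = (2, 1, 3): (-9) + 2 + (-3) = -10
σ = (2, 3, 1): (-9) + 30 + (-6) = 15
σ = (3, 1, 2): 20 + 2 + 9 = 31
σ = (3, 2, 1): 20 + 5 + (-6) = 19
Optimal value attained by: σ = (2, 1, 3).
Answer: det⊕(W) = -10; verdict: NONSINGULAR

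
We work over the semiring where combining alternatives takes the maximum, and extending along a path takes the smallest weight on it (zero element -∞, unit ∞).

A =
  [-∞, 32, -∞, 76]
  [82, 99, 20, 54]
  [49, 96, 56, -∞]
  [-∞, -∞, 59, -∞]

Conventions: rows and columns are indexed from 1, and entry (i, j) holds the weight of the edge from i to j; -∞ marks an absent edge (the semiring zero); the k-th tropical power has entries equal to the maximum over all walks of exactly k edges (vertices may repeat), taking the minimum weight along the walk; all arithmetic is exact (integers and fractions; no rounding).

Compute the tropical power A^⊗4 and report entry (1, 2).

A^⊗2:
  [32, 32, 59, 32]
  [82, 99, 54, 76]
  [82, 96, 56, 54]
  [49, 59, 56, -∞]
A^⊗3:
  [49, 59, 56, 32]
  [82, 99, 59, 76]
  [82, 96, 56, 76]
  [59, 59, 56, 54]
A^⊗4:
  [59, 59, 56, 54]
  [82, 99, 59, 76]
  [82, 96, 59, 76]
  [59, 59, 56, 59]
Key observation: the optimum is the walk 1->4->3->2->2, with weight 76 min 59 min 96 min 99 = 59.
Optimal value attained by: walk 1->4->3->2->2.
Answer: (A^⊗4)[1][2] = 59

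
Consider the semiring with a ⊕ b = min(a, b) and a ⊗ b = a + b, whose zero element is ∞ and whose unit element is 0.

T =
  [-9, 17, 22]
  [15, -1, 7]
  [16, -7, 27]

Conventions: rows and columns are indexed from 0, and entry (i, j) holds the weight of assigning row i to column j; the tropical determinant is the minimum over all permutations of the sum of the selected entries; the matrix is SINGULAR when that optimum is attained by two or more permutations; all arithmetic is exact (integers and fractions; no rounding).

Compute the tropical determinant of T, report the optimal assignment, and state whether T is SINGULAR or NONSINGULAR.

σ = (0, 1, 2): (-9) + (-1) + 27 = 17
σ = (0, 2, 1): (-9) + 7 + (-7) = -9
σ = (1, 0, 2): 17 + 15 + 27 = 59
σ = (1, 2, 0): 17 + 7 + 16 = 40
σ = (2, 0, 1): 22 + 15 + (-7) = 30
σ = (2, 1, 0): 22 + (-1) + 16 = 37
Optimal value attained by: σ = (0, 2, 1).
Answer: det⊕(T) = -9; verdict: NONSINGULAR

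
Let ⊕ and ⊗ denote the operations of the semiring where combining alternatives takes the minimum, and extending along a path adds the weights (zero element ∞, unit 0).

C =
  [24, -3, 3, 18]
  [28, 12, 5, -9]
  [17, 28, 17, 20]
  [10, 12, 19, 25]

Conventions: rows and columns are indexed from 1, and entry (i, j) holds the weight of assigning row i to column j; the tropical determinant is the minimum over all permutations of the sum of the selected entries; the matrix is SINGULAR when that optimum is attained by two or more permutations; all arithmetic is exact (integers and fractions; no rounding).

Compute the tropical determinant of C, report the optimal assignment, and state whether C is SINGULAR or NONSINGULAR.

σ = (1, 2, 3, 4): 24 + 12 + 17 + 25 = 78
σ = (1, 2, 4, 3): 24 + 12 + 20 + 19 = 75
σ = (1, 3, 2, 4): 24 + 5 + 28 + 25 = 82
σ = (1, 3, 4, 2): 24 + 5 + 20 + 12 = 61
σ = (1, 4, 2, 3): 24 + (-9) + 28 + 19 = 62
σ = (1, 4, 3, 2): 24 + (-9) + 17 + 12 = 44
σ = (2, 1, 3, 4): (-3) + 28 + 17 + 25 = 67
σ = (2, 1, 4, 3): (-3) + 28 + 20 + 19 = 64
σ = (2, 3, 1, 4): (-3) + 5 + 17 + 25 = 44
σ = (2, 3, 4, 1): (-3) + 5 + 20 + 10 = 32
σ = (2, 4, 1, 3): (-3) + (-9) + 17 + 19 = 24
σ = (2, 4, 3, 1): (-3) + (-9) + 17 + 10 = 15
σ = (3, 1, 2, 4): 3 + 28 + 28 + 25 = 84
σ = (3, 1, 4, 2): 3 + 28 + 20 + 12 = 63
σ = (3, 2, 1, 4): 3 + 12 + 17 + 25 = 57
σ = (3, 2, 4, 1): 3 + 12 + 20 + 10 = 45
σ = (3, 4, 1, 2): 3 + (-9) + 17 + 12 = 23
σ = (3, 4, 2, 1): 3 + (-9) + 28 + 10 = 32
σ = (4, 1, 2, 3): 18 + 28 + 28 + 19 = 93
σ = (4, 1, 3, 2): 18 + 28 + 17 + 12 = 75
σ = (4, 2, 1, 3): 18 + 12 + 17 + 19 = 66
σ = (4, 2, 3, 1): 18 + 12 + 17 + 10 = 57
σ = (4, 3, 1, 2): 18 + 5 + 17 + 12 = 52
σ = (4, 3, 2, 1): 18 + 5 + 28 + 10 = 61
Optimal value attained by: σ = (2, 4, 3, 1).
Answer: det⊕(C) = 15; verdict: NONSINGULAR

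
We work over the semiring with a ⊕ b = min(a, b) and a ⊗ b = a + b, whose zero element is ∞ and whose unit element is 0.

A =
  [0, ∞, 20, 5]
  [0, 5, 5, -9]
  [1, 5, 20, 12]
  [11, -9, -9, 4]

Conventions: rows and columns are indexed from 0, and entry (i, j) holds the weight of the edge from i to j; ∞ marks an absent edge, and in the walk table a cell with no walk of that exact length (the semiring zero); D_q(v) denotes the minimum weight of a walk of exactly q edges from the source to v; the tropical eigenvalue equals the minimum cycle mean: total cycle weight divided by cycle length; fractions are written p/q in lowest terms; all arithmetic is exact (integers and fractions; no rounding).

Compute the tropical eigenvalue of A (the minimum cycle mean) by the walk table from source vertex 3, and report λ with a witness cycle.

q=0: [∞, ∞, ∞, 0]
q=1: [11, -9, -9, 4]
q=2: [-9, -5, -5, -18]
q=3: [-9, -27, -27, -14]
q=4: [-27, -23, -23, -36]
Optimal cycle mean attained by: cycle 1->3->1, total (-9) + (-9), length 2.
Answer: λ = -9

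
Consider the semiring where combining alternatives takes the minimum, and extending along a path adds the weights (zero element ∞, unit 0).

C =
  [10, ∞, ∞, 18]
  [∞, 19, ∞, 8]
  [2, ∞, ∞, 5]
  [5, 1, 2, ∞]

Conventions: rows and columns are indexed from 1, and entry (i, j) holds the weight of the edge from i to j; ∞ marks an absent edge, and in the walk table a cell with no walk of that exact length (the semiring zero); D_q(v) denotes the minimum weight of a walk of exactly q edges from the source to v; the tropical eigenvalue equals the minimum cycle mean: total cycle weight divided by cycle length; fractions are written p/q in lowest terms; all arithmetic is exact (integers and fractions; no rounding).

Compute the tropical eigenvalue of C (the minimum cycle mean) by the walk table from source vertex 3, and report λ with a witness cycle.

q=0: [∞, ∞, 0, ∞]
q=1: [2, ∞, ∞, 5]
q=2: [10, 6, 7, 20]
q=3: [9, 21, 22, 12]
q=4: [17, 13, 14, 27]
Optimal cycle mean attained by: cycle 3->4->3, total 5 + 2, length 2.
Answer: λ = 7/2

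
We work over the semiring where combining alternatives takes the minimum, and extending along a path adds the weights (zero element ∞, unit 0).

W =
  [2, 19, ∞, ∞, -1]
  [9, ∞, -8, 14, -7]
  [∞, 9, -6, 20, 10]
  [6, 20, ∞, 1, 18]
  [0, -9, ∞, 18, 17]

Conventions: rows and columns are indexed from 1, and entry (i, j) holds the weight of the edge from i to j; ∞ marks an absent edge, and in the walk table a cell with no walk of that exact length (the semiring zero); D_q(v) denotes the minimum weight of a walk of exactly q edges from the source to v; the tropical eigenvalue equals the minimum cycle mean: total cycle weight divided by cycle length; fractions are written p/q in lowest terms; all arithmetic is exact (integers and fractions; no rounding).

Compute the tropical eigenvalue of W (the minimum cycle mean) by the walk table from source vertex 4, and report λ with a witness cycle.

q=0: [∞, ∞, ∞, 0, ∞]
q=1: [6, 20, ∞, 1, 18]
q=2: [7, 9, 12, 2, 5]
q=3: [5, -4, 1, 3, 2]
q=4: [2, -7, -12, 4, -11]
q=5: [-11, -20, -18, 5, -14]
Optimal cycle mean attained by: cycle 2->5->2, total (-7) + (-9), length 2.
Answer: λ = -8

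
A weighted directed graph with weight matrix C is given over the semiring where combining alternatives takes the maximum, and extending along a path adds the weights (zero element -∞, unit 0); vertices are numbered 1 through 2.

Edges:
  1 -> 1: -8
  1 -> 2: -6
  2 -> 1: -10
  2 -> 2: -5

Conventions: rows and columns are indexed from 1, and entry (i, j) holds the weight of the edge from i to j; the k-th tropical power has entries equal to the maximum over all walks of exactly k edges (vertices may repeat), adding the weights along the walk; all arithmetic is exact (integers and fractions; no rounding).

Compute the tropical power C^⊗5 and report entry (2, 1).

C^⊗2:
  [-16, -11]
  [-15, -10]
C^⊗3:
  [-21, -16]
  [-20, -15]
C^⊗4:
  [-26, -21]
  [-25, -20]
C^⊗5:
  [-31, -26]
  [-30, -25]
Key observation: the optimum is the walk 2->2->2->2->2->1, with weight (-5) + (-5) + (-5) + (-5) + (-10) = -30.
Optimal value attained by: walk 2->2->2->2->2->1.
Answer: (C^⊗5)[2][1] = -30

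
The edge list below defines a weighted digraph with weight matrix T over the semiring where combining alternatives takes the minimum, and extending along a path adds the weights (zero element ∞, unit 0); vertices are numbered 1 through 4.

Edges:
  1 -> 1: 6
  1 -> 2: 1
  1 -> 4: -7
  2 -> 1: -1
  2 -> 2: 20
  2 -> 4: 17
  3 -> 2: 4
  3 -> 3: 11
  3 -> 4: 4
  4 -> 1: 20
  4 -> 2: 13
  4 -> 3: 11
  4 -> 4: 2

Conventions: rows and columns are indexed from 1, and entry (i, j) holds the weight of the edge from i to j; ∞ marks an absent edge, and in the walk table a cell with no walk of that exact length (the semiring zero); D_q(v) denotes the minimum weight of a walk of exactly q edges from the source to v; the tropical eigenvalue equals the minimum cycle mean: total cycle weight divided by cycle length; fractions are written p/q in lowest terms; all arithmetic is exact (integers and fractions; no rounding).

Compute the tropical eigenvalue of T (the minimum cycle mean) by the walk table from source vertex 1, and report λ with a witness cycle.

q=0: [0, ∞, ∞, ∞]
q=1: [6, 1, ∞, -7]
q=2: [0, 6, 4, -5]
q=3: [5, 1, 6, -7]
q=4: [0, 6, 4, -5]
Optimal cycle mean attained by: cycle 1->2->1, total 1 + (-1), length 2.
Answer: λ = 0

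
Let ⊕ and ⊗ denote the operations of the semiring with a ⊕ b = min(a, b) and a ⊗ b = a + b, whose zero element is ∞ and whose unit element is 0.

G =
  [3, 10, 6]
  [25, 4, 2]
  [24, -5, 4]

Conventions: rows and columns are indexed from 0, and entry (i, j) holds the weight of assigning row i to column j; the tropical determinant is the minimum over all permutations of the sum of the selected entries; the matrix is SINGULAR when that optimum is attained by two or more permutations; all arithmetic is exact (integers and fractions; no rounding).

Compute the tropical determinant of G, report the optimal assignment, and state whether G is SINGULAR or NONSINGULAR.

σ = (0, 1, 2): 3 + 4 + 4 = 11
σ = (0, 2, 1): 3 + 2 + (-5) = 0
σ = (1, 0, 2): 10 + 25 + 4 = 39
σ = (1, 2, 0): 10 + 2 + 24 = 36
σ = (2, 0, 1): 6 + 25 + (-5) = 26
σ = (2, 1, 0): 6 + 4 + 24 = 34
Optimal value attained by: σ = (0, 2, 1).
Answer: det⊕(G) = 0; verdict: NONSINGULAR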